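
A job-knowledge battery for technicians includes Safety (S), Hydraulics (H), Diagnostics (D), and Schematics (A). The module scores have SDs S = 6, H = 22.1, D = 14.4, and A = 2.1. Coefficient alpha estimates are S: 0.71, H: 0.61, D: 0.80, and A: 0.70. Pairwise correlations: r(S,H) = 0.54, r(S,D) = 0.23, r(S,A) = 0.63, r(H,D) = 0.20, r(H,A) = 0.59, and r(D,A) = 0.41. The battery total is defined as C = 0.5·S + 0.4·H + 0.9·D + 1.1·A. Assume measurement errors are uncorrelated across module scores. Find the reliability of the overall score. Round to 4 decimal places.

Var(C) = 0.5²·6² + 0.4²·22.1² + 0.9²·14.4² + 1.1²·2.1² + 2·[0.2·6·22.1·0.54 + 0.45·6·14.4·0.23 + 0.55·6·2.1·0.63 + 0.36·22.1·14.4·0.20 + 0.44·22.1·2.1·0.59 + 0.99·14.4·2.1·0.41] = 260.443 + 149.73 = 410.173.
With uncorrelated errors the cross-covariances are all true-score covariance, so they carry over unchanged; only the diagonal terms shrink to ρᵢσᵢ².
True-score variance = [0.5²·6²·0.71 + 0.4²·22.1²·0.61 + 0.9²·14.4²·0.80 + 1.1²·2.1²·0.70] + 149.73 = 192.163 + 149.73 = 341.893.
Reliability = 341.893 / 410.173 = 0.8335.

0.8335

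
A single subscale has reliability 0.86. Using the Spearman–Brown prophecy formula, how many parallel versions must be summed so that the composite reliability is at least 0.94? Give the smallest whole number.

k ≥ ρ*(1−ρ₁)/(ρ₁(1−ρ*)) = 0.94·0.14 / (0.86·0.06) = 2.550.
Smallest integer k = 3.

3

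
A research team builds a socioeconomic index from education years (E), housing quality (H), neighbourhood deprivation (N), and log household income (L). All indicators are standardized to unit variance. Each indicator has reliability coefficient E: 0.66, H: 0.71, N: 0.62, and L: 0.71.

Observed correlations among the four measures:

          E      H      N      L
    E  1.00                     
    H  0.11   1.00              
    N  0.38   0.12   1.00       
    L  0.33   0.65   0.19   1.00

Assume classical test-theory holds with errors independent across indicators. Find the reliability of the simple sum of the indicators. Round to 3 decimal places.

0.828

Var(E+H+N+L) = 4 + 2·[0.11 + 0.38 + 0.33 + 0.12 + 0.65 + 0.19] = 4 + 3.56 = 7.56.
With uncorrelated errors the cross-covariances are all true-score covariance, so they carry over unchanged; only the diagonal terms shrink to ρᵢσᵢ².
True-score variance = [0.66 + 0.71 + 0.62 + 0.71] + 3.56 = 2.7 + 3.56 = 6.26.
Reliability = 6.26 / 7.56 = 0.828.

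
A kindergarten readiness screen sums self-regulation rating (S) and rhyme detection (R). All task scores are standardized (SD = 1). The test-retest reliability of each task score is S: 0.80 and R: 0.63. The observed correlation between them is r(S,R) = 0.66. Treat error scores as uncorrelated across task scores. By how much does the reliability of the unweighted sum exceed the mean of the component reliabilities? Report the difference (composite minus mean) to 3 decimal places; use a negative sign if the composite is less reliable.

Var(sum) = 2 + 1.32 = 3.32; true-score variance = 1.43 + 1.32 = 2.75; composite reliability = 0.8283.
Mean component reliability = 0.7150.
Difference = 0.8283 − 0.7150 = 0.113.

0.113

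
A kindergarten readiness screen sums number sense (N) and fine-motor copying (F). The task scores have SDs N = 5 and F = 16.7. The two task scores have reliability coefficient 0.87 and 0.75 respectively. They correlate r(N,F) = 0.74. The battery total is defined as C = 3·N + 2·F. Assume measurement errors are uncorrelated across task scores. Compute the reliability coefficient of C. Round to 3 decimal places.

Var(C) = 3²·5² + 2²·16.7² + 2·[6·5·16.7·0.74] = 1340.56 + 741.48 = 2082.04.
Under uncorrelated errors the observed covariances equal the true-score covariances, so only the own-variance terms attenuate.
True-score variance = [3²·5²·0.87 + 2²·16.7²·0.75] + 741.48 = 1032.42 + 741.48 = 1773.9.
Reliability = 1773.9 / 2082.04 = 0.852.

0.852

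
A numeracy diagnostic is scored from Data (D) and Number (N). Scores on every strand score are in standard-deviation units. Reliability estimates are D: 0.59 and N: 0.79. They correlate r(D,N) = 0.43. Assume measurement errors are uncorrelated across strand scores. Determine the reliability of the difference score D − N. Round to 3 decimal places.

Var(D−N) = 1 + 1 − 2·0.43 = 2 − 0.86 = 1.14.
With uncorrelated errors the cross-covariances are all true-score covariance, so they carry over unchanged; only the diagonal terms shrink to ρᵢσᵢ².
True-score variance = [0.59 + 0.79] − 0.86 = 1.38 − 0.86 = 0.52.
Reliability = 0.52 / 1.14 = 0.456.

0.456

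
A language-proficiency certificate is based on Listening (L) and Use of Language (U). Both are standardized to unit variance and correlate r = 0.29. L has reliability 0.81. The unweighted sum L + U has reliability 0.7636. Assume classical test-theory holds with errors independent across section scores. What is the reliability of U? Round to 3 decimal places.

0.580

Var(L+U) = 2 + 2·0.29 = 2.580.
True-score variance = ρ_L + ρ_U + 2·0.29, so 0.7636 = (0.81 + ρ_U + 0.58) / 2.580.
ρ_U = 0.7636·2.580 − 0.81 − 0.58 = 0.580.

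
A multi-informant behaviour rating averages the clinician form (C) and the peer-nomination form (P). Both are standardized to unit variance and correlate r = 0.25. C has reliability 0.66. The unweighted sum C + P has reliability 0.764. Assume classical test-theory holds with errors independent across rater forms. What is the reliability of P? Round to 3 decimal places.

0.750

Var(C+P) = 2 + 2·0.25 = 2.500.
True-score variance = ρ_C + ρ_P + 2·0.25, so 0.764 = (0.66 + ρ_P + 0.50) / 2.500.
ρ_P = 0.764·2.500 − 0.66 − 0.50 = 0.750.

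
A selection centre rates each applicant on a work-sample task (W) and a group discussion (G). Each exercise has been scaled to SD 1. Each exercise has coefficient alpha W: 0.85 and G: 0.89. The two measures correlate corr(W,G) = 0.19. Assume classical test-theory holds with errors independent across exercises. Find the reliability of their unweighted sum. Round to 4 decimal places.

0.8908

Var(W+G) = 2 + 2·[0.19] = 2 + 0.38 = 2.38.
Under uncorrelated errors the observed covariances equal the true-score covariances, so only the own-variance terms attenuate.
True-score variance = [0.85 + 0.89] + 0.38 = 1.74 + 0.38 = 2.12.
Reliability = 2.12 / 2.38 = 0.8908.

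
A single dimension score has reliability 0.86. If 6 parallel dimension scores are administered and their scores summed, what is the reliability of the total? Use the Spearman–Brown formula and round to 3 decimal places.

0.974

ρ_k = kρ / (1 + (k−1)ρ) = 6·0.86 / (1 + 5·0.86) = 5.160 / 5.300 = 0.974.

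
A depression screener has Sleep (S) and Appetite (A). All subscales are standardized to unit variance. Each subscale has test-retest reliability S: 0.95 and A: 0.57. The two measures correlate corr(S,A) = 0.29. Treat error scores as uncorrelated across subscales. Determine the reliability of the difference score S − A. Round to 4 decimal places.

0.6620

Var(S−A) = 1 + 1 − 2·0.29 = 2 − 0.58 = 1.42.
Under uncorrelated errors the observed covariances equal the true-score covariances, so only the own-variance terms attenuate.
True-score variance = [0.95 + 0.57] − 0.58 = 1.52 − 0.58 = 0.94.
Reliability = 0.94 / 1.42 = 0.6620.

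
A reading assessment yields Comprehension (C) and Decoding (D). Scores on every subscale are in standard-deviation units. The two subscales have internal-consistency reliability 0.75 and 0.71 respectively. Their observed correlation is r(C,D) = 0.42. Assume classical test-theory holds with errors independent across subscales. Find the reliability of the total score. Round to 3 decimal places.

Var(C+D) = 2 + 2·[0.42] = 2 + 0.84 = 2.84.
With uncorrelated errors the cross-covariances are all true-score covariance, so they carry over unchanged; only the diagonal terms shrink to ρᵢσᵢ².
True-score variance = [0.75 + 0.71] + 0.84 = 1.46 + 0.84 = 2.3.
Reliability = 2.3 / 2.84 = 0.810.

0.810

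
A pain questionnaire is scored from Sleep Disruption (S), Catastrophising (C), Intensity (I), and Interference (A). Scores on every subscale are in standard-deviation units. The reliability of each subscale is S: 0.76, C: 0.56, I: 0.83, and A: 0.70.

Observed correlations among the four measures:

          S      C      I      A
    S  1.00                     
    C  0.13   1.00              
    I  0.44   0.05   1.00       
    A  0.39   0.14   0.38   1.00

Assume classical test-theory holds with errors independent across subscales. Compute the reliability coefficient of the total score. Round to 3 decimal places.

Var(S+C+I+A) = 4 + 2·[0.13 + 0.44 + 0.39 + 0.05 + 0.14 + 0.38] = 4 + 3.06 = 7.06.
Because errors are independent across components, Cov(Tᵢ,Tⱼ) = Cov(Xᵢ,Xⱼ); the off-diagonal part of the true-score variance is the same as above.
True-score variance = [0.76 + 0.56 + 0.83 + 0.70] + 3.06 = 2.85 + 3.06 = 5.91.
Reliability = 5.91 / 7.06 = 0.837.

0.837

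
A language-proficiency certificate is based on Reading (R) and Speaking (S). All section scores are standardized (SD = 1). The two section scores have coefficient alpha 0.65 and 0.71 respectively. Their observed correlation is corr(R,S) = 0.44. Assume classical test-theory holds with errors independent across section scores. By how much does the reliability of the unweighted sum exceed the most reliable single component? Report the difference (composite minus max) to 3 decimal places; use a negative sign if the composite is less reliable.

Var(sum) = 2 + 0.88 = 2.88; true-score variance = 1.36 + 0.88 = 2.24; composite reliability = 0.7778.
Max component reliability = 0.7100.
Difference = 0.7778 − 0.7100 = 0.068.

0.068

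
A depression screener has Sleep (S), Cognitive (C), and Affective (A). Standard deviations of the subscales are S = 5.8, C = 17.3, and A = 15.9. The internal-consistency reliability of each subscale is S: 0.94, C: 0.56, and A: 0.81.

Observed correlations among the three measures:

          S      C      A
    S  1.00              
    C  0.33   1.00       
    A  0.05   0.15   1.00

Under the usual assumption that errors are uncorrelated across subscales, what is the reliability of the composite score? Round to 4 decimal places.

Var(S+C+A) = 5.8² + 17.3² + 15.9² + 2·[5.8·17.3·0.33 + 5.8·15.9·0.05 + 17.3·15.9·0.15] = 585.74 + 157.967 = 743.707.
Under uncorrelated errors the observed covariances equal the true-score covariances, so only the own-variance terms attenuate.
True-score variance = [5.8²·0.94 + 17.3²·0.56 + 15.9²·0.81] + 157.967 = 404 + 157.967 = 561.967.
Reliability = 561.967 / 743.707 = 0.7556.

0.7556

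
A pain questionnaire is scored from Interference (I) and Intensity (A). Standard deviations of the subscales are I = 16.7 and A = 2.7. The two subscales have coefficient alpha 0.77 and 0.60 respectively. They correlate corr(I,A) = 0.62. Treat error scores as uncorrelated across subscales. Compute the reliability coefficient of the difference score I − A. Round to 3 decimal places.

Var(I−A) = 16.7² + 2.7² − 2·16.7·2.7·0.62 = 286.18 − 55.9116 = 230.268.
Under uncorrelated errors the observed covariances equal the true-score covariances, so only the own-variance terms attenuate.
True-score variance = [16.7²·0.77 + 2.7²·0.60] − 55.9116 = 219.119 − 55.9116 = 163.208.
Reliability = 163.208 / 230.268 = 0.709.

0.709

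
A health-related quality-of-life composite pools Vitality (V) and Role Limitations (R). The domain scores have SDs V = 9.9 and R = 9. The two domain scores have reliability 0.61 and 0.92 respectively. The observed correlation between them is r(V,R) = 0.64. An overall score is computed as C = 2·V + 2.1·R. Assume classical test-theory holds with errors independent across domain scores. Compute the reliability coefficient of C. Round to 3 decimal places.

0.852

Var(C) = 2²·9.9² + 2.1²·9² + 2·[4.2·9.9·9·0.64] = 749.25 + 479.002 = 1228.25.
Under uncorrelated errors the observed covariances equal the true-score covariances, so only the own-variance terms attenuate.
True-score variance = [2²·9.9²·0.61 + 2.1²·9²·0.92] + 479.002 = 567.778 + 479.002 = 1046.78.
Reliability = 1046.78 / 1228.25 = 0.852.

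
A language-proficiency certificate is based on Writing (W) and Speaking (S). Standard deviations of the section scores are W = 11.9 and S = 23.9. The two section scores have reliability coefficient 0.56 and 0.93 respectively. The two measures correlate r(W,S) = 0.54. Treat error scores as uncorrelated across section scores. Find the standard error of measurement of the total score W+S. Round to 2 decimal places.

10.11

Var(total) = 712.82 + 307.163 = 1019.98.
True-score variance = 610.527 + 307.163 = 917.69, so reliability = 0.8997.
Error variance = 1019.98 − 917.69 = 102.293; SEM = √102.293 = 10.11.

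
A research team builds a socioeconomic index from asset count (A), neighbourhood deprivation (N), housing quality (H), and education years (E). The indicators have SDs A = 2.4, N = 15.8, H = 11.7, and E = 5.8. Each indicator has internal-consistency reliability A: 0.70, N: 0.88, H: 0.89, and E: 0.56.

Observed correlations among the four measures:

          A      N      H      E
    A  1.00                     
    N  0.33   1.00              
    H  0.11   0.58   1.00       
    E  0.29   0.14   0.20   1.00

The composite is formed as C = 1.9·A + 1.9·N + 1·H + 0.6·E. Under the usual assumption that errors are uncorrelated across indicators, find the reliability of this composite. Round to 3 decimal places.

0.918

Var(C) = 1.9²·2.4² + 1.9²·15.8² + 11.7² + 0.6²·5.8² + 2·[3.61·2.4·15.8·0.33 + 1.9·2.4·11.7·0.11 + 1.14·2.4·5.8·0.29 + 1.9·15.8·11.7·0.58 + 1.14·15.8·5.8·0.14 + 0.6·11.7·5.8·0.20] = 1070.99 + 564.259 = 1635.25.
Under uncorrelated errors the observed covariances equal the true-score covariances, so only the own-variance terms attenuate.
True-score variance = [1.9²·2.4²·0.70 + 1.9²·15.8²·0.88 + 11.7²·0.89 + 0.6²·5.8²·0.56] + 564.259 = 936.226 + 564.259 = 1500.48.
Reliability = 1500.48 / 1635.25 = 0.918.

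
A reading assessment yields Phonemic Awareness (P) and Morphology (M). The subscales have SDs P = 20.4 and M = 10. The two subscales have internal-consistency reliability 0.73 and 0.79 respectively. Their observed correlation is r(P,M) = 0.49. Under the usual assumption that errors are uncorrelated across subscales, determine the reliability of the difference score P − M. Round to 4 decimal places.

Var(P−M) = 20.4² + 10² − 2·20.4·10·0.49 = 516.16 − 199.92 = 316.24.
With uncorrelated errors the cross-covariances are all true-score covariance, so they carry over unchanged; only the diagonal terms shrink to ρᵢσᵢ².
True-score variance = [20.4²·0.73 + 10²·0.79] − 199.92 = 382.797 − 199.92 = 182.877.
Reliability = 182.877 / 316.24 = 0.5783.

0.5783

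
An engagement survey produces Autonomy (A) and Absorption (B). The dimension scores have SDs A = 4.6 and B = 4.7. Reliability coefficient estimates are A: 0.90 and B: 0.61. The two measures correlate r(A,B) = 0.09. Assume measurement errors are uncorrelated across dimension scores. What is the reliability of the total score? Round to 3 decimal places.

0.772

Var(A+B) = 4.6² + 4.7² + 2·[4.6·4.7·0.09] = 43.25 + 3.8916 = 47.1416.
With uncorrelated errors the cross-covariances are all true-score covariance, so they carry over unchanged; only the diagonal terms shrink to ρᵢσᵢ².
True-score variance = [4.6²·0.90 + 4.7²·0.61] + 3.8916 = 32.5189 + 3.8916 = 36.4105.
Reliability = 36.4105 / 47.1416 = 0.772.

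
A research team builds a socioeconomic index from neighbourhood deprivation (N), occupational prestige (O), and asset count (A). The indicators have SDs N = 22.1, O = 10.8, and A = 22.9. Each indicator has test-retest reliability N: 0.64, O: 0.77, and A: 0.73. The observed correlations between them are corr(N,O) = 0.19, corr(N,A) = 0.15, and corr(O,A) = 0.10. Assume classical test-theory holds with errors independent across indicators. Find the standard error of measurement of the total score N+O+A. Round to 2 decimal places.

Var(total) = 1129.46 + 291.989 = 1421.45.
True-score variance = 785.215 + 291.989 = 1077.2, so reliability = 0.7578.
Error variance = 1421.45 − 1077.2 = 344.245; SEM = √344.245 = 18.55.

18.55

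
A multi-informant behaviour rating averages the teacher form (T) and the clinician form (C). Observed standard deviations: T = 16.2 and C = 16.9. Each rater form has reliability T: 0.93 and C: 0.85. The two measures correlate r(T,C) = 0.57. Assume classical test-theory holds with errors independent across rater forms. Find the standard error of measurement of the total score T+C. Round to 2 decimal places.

Var(total) = 548.05 + 312.109 = 860.159.
True-score variance = 486.838 + 312.109 = 798.947, so reliability = 0.9288.
Error variance = 860.159 − 798.947 = 61.2123; SEM = √61.2123 = 7.82.

7.82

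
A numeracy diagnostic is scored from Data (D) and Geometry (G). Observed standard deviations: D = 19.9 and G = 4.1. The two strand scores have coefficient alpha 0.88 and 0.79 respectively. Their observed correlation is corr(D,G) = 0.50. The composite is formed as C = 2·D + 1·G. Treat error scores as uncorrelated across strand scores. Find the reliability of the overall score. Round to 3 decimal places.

0.890

Var(C) = 2²·19.9² + 4.1² + 2·[2·19.9·4.1·0.50] = 1600.85 + 163.18 = 1764.03.
Under uncorrelated errors the observed covariances equal the true-score covariances, so only the own-variance terms attenuate.
True-score variance = [2²·19.9²·0.88 + 4.1²·0.79] + 163.18 = 1407.24 + 163.18 = 1570.42.
Reliability = 1570.42 / 1764.03 = 0.890.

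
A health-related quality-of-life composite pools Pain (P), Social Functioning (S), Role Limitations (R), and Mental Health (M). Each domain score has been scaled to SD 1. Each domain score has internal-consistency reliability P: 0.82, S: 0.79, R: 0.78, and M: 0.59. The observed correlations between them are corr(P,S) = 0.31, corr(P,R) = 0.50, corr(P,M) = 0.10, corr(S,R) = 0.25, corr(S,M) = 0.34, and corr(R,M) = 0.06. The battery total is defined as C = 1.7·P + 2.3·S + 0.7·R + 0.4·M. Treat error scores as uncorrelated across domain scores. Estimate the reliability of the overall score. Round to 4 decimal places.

0.8715

Var(C) = 1.7² + 2.3² + 0.7² + 0.4² + 2·[3.91·0.31 + 1.19·0.50 + 0.68·0.10 + 1.61·0.25 + 0.92·0.34 + 0.28·0.06] = 8.83 + 5.2144 = 14.0444.
With uncorrelated errors the cross-covariances are all true-score covariance, so they carry over unchanged; only the diagonal terms shrink to ρᵢσᵢ².
True-score variance = [1.7²·0.82 + 2.3²·0.79 + 0.7²·0.78 + 0.4²·0.59] + 5.2144 = 7.0255 + 5.2144 = 12.2399.
Reliability = 12.2399 / 14.0444 = 0.8715.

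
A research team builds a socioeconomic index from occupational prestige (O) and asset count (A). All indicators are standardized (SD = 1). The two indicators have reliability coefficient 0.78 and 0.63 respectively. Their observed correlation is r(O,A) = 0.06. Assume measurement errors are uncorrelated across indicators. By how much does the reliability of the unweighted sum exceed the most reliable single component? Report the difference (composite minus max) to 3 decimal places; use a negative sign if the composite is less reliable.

-0.058

Var(sum) = 2 + 0.12 = 2.12; true-score variance = 1.41 + 0.12 = 1.53; composite reliability = 0.7217.
Max component reliability = 0.7800.
Difference = 0.7217 − 0.7800 = -0.058.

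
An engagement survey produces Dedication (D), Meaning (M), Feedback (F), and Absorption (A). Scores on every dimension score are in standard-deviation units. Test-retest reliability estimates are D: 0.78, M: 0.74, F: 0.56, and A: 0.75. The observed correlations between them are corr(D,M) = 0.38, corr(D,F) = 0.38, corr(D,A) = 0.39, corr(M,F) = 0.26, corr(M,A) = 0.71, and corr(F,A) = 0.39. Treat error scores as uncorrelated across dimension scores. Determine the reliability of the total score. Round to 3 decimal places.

Var(D+M+F+A) = 4 + 2·[0.38 + 0.38 + 0.39 + 0.26 + 0.71 + 0.39] = 4 + 5.02 = 9.02.
Because errors are independent across components, Cov(Tᵢ,Tⱼ) = Cov(Xᵢ,Xⱼ); the off-diagonal part of the true-score variance is the same as above.
True-score variance = [0.78 + 0.74 + 0.56 + 0.75] + 5.02 = 2.83 + 5.02 = 7.85.
Reliability = 7.85 / 9.02 = 0.870.

0.870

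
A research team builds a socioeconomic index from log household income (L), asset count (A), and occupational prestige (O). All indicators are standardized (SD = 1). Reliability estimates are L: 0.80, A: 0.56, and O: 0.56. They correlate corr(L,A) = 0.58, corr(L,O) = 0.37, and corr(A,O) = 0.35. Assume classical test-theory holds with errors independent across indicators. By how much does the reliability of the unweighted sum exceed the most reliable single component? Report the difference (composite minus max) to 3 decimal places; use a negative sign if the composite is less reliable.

Var(sum) = 3 + 2.6 = 5.6; true-score variance = 1.92 + 2.6 = 4.52; composite reliability = 0.8071.
Max component reliability = 0.8000.
Difference = 0.8071 − 0.8000 = 0.007.

0.007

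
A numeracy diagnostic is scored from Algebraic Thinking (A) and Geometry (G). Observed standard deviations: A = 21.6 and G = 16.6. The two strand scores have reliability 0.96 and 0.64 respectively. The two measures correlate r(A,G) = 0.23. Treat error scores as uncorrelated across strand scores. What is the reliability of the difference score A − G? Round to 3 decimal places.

0.796

Var(A−G) = 21.6² + 16.6² − 2·21.6·16.6·0.23 = 742.12 − 164.938 = 577.182.
Under uncorrelated errors the observed covariances equal the true-score covariances, so only the own-variance terms attenuate.
True-score variance = [21.6²·0.96 + 16.6²·0.64] − 164.938 = 624.256 − 164.938 = 459.318.
Reliability = 459.318 / 577.182 = 0.796.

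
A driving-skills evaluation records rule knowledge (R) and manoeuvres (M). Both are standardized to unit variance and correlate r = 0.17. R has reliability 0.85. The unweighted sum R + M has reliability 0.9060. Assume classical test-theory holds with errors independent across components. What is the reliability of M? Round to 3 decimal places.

0.930

Var(R+M) = 2 + 2·0.17 = 2.340.
True-score variance = ρ_R + ρ_M + 2·0.17, so 0.9060 = (0.85 + ρ_M + 0.34) / 2.340.
ρ_M = 0.9060·2.340 − 0.85 − 0.34 = 0.930.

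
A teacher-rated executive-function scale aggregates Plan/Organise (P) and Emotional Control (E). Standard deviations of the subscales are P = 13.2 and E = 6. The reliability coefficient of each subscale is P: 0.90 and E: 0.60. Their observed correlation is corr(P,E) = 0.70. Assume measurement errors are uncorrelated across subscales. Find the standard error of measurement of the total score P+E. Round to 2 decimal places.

5.64

Var(total) = 210.24 + 110.88 = 321.12.
True-score variance = 178.416 + 110.88 = 289.296, so reliability = 0.9009.
Error variance = 321.12 − 289.296 = 31.824; SEM = √31.824 = 5.64.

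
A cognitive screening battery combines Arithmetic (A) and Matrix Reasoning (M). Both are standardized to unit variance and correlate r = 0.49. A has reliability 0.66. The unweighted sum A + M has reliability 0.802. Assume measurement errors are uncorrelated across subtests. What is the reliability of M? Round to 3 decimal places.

Var(A+M) = 2 + 2·0.49 = 2.980.
True-score variance = ρ_A + ρ_M + 2·0.49, so 0.802 = (0.66 + ρ_M + 0.98) / 2.980.
ρ_M = 0.802·2.980 − 0.66 − 0.98 = 0.750.

0.750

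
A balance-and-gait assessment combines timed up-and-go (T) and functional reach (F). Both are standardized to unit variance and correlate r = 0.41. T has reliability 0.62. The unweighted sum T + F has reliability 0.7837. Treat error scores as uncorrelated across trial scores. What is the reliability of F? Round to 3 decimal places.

Var(T+F) = 2 + 2·0.41 = 2.820.
True-score variance = ρ_T + ρ_F + 2·0.41, so 0.7837 = (0.62 + ρ_F + 0.82) / 2.820.
ρ_F = 0.7837·2.820 − 0.62 − 0.82 = 0.770.

0.770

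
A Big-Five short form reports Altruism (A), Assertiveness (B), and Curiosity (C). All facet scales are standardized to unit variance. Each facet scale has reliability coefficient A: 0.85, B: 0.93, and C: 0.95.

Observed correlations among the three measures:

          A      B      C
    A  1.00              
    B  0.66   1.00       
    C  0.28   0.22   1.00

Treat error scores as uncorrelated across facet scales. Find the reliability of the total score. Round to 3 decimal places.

0.949

Var(A+B+C) = 3 + 2·[0.66 + 0.28 + 0.22] = 3 + 2.32 = 5.32.
Because errors are independent across components, Cov(Tᵢ,Tⱼ) = Cov(Xᵢ,Xⱼ); the off-diagonal part of the true-score variance is the same as above.
True-score variance = [0.85 + 0.93 + 0.95] + 2.32 = 2.73 + 2.32 = 5.05.
Reliability = 5.05 / 5.32 = 0.949.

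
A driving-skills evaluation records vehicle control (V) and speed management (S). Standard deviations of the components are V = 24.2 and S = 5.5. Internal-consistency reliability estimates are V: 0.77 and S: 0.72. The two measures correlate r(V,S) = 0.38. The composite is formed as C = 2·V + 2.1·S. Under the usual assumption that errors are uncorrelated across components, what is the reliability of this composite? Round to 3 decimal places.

Var(C) = 2²·24.2² + 2.1²·5.5² + 2·[4.2·24.2·5.5·0.38] = 2475.96 + 424.855 = 2900.82.
Because errors are independent across components, Cov(Tᵢ,Tⱼ) = Cov(Xᵢ,Xⱼ); the off-diagonal part of the true-score variance is the same as above.
True-score variance = [2²·24.2²·0.77 + 2.1²·5.5²·0.72] + 424.855 = 1899.82 + 424.855 = 2324.68.
Reliability = 2324.68 / 2900.82 = 0.801.

0.801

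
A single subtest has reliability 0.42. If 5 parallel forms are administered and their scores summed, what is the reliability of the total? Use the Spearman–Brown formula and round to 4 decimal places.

0.7836

ρ_k = kρ / (1 + (k−1)ρ) = 5·0.42 / (1 + 4·0.42) = 2.100 / 2.680 = 0.7836.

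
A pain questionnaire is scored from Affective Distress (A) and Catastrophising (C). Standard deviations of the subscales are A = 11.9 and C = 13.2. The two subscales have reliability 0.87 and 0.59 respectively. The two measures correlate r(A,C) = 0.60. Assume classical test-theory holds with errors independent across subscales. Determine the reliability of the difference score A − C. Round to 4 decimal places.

Var(A−C) = 11.9² + 13.2² − 2·11.9·13.2·0.60 = 315.85 − 188.496 = 127.354.
Under uncorrelated errors the observed covariances equal the true-score covariances, so only the own-variance terms attenuate.
True-score variance = [11.9²·0.87 + 13.2²·0.59] − 188.496 = 226.002 − 188.496 = 37.5063.
Reliability = 37.5063 / 127.354 = 0.2945.

0.2945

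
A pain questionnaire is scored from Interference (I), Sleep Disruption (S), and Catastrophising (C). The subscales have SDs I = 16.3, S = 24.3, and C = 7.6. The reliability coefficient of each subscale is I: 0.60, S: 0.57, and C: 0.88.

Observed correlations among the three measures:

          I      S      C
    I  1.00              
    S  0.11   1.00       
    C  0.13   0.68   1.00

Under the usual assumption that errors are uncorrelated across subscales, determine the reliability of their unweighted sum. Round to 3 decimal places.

Var(I+S+C) = 16.3² + 24.3² + 7.6² + 2·[16.3·24.3·0.11 + 16.3·7.6·0.13 + 24.3·7.6·0.68] = 913.94 + 370.513 = 1284.45.
With uncorrelated errors the cross-covariances are all true-score covariance, so they carry over unchanged; only the diagonal terms shrink to ρᵢσᵢ².
True-score variance = [16.3²·0.60 + 24.3²·0.57 + 7.6²·0.88] + 370.513 = 546.822 + 370.513 = 917.336.
Reliability = 917.336 / 1284.45 = 0.714.

0.714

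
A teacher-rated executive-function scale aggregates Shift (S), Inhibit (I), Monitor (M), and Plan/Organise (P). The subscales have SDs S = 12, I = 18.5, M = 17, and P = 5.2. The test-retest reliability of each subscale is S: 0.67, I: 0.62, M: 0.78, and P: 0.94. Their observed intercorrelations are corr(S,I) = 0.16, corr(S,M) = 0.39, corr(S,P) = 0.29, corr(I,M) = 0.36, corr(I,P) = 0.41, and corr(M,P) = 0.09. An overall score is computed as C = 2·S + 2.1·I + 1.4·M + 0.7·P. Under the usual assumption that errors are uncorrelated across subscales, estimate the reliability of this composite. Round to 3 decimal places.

Var(C) = 2²·12² + 2.1²·18.5² + 1.4²·17² + 0.7²·5.2² + 2·[4.2·12·18.5·0.16 + 2.8·12·17·0.39 + 1.4·12·5.2·0.29 + 2.94·18.5·17·0.36 + 1.47·18.5·5.2·0.41 + 0.98·17·5.2·0.09] = 2665.01 + 1591.86 = 4256.87.
With uncorrelated errors the cross-covariances are all true-score covariance, so they carry over unchanged; only the diagonal terms shrink to ρᵢσᵢ².
True-score variance = [2²·12²·0.67 + 2.1²·18.5²·0.62 + 1.4²·17²·0.78 + 0.7²·5.2²·0.94] + 1591.86 = 1775.98 + 1591.86 = 3367.84.
Reliability = 3367.84 / 4256.87 = 0.791.

0.791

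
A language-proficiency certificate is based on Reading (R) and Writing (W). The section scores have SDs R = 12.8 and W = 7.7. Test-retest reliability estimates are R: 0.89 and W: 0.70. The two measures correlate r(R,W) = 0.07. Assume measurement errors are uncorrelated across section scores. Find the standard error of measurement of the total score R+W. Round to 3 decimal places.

5.984

Var(total) = 223.13 + 13.7984 = 236.928.
True-score variance = 187.321 + 13.7984 = 201.119, so reliability = 0.8489.
Error variance = 236.928 − 201.119 = 35.8094; SEM = √35.8094 = 5.984.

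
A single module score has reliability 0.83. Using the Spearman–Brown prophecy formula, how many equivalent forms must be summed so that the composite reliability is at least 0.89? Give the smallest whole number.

2

k ≥ ρ*(1−ρ₁)/(ρ₁(1−ρ*)) = 0.89·0.17 / (0.83·0.11) = 1.657.
Smallest integer k = 2.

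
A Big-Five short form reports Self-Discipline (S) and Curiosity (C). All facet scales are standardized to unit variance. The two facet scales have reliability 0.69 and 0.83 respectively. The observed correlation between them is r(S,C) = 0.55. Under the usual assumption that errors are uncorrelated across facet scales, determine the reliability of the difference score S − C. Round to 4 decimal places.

Var(S−C) = 1 + 1 − 2·0.55 = 2 − 1.1 = 0.9.
With uncorrelated errors the cross-covariances are all true-score covariance, so they carry over unchanged; only the diagonal terms shrink to ρᵢσᵢ².
True-score variance = [0.69 + 0.83] − 1.1 = 1.52 − 1.1 = 0.42.
Reliability = 0.42 / 0.9 = 0.4667.

0.4667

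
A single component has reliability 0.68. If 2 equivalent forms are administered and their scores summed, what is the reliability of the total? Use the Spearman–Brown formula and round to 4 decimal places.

0.8095

ρ_k = kρ / (1 + (k−1)ρ) = 2·0.68 / (1 + 1·0.68) = 1.360 / 1.680 = 0.8095.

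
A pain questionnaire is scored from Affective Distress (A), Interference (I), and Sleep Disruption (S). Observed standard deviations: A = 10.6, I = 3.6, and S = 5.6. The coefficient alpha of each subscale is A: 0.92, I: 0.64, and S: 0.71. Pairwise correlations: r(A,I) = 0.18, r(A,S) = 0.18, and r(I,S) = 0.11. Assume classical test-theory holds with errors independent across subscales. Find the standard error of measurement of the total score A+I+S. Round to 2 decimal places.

4.77

Var(total) = 156.68 + 39.5424 = 196.222.
True-score variance = 133.931 + 39.5424 = 173.474, so reliability = 0.8841.
Error variance = 196.222 − 173.474 = 22.7488; SEM = √22.7488 = 4.77.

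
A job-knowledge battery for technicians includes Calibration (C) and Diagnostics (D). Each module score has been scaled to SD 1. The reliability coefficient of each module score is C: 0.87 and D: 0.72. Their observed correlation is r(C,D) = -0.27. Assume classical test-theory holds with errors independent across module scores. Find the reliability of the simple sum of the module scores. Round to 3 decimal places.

0.719

Var(C+D) = 2 + 2·[(-0.27)] = 2 − 0.54 = 1.46.
Because errors are independent across components, Cov(Tᵢ,Tⱼ) = Cov(Xᵢ,Xⱼ); the off-diagonal part of the true-score variance is the same as above.
True-score variance = [0.87 + 0.72] − 0.54 = 1.59 − 0.54 = 1.05.
Reliability = 1.05 / 1.46 = 0.719.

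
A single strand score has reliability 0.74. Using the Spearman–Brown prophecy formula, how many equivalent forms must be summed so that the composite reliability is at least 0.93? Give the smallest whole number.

5

k ≥ ρ*(1−ρ₁)/(ρ₁(1−ρ*)) = 0.93·0.26 / (0.74·0.07) = 4.668.
Smallest integer k = 5.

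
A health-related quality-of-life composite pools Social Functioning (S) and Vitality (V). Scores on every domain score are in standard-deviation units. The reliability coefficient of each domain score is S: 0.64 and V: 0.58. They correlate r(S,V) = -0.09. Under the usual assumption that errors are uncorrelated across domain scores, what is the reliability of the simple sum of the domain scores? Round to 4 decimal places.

0.5714

Var(S+V) = 2 + 2·[(-0.09)] = 2 − 0.18 = 1.82.
Under uncorrelated errors the observed covariances equal the true-score covariances, so only the own-variance terms attenuate.
True-score variance = [0.64 + 0.58] − 0.18 = 1.22 − 0.18 = 1.04.
Reliability = 1.04 / 1.82 = 0.5714.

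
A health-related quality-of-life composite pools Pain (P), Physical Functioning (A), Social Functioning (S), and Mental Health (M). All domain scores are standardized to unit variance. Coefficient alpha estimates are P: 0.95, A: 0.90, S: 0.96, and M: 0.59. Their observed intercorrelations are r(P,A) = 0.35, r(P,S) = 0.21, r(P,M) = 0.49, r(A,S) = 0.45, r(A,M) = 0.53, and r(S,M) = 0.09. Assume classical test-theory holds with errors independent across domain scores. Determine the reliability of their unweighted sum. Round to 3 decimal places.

Var(P+A+S+M) = 4 + 2·[0.35 + 0.21 + 0.49 + 0.45 + 0.53 + 0.09] = 4 + 4.24 = 8.24.
With uncorrelated errors the cross-covariances are all true-score covariance, so they carry over unchanged; only the diagonal terms shrink to ρᵢσᵢ².
True-score variance = [0.95 + 0.90 + 0.96 + 0.59] + 4.24 = 3.4 + 4.24 = 7.64.
Reliability = 7.64 / 8.24 = 0.927.

0.927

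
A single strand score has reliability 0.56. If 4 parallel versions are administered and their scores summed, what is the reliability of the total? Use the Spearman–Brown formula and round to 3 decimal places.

ρ_k = kρ / (1 + (k−1)ρ) = 4·0.56 / (1 + 3·0.56) = 2.240 / 2.680 = 0.836.

0.836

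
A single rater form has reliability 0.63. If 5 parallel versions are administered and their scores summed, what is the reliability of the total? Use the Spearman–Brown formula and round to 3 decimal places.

0.895

ρ_k = kρ / (1 + (k−1)ρ) = 5·0.63 / (1 + 4·0.63) = 3.150 / 3.520 = 0.895.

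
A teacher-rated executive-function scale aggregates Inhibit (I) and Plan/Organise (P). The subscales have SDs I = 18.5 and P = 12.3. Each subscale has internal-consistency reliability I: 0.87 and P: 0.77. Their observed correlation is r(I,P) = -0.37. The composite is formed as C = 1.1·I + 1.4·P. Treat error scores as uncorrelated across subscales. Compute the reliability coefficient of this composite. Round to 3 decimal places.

0.730

Var(C) = 1.1²·18.5² + 1.4²·12.3² + 2·[1.54·18.5·12.3·(-0.37)] = 710.651 − 259.316 = 451.335.
Under uncorrelated errors the observed covariances equal the true-score covariances, so only the own-variance terms attenuate.
True-score variance = [1.1²·18.5²·0.87 + 1.4²·12.3²·0.77] − 259.316 = 588.613 − 259.316 = 329.297.
Reliability = 329.297 / 451.335 = 0.730.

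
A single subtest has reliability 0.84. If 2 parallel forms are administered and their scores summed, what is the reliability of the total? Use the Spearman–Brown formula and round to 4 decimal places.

ρ_k = kρ / (1 + (k−1)ρ) = 2·0.84 / (1 + 1·0.84) = 1.680 / 1.840 = 0.9130.

0.9130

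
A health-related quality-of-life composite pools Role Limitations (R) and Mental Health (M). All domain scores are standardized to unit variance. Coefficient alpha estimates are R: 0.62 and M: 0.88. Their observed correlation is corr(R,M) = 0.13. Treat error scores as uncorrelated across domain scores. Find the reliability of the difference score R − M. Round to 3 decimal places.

Var(R−M) = 1 + 1 − 2·0.13 = 2 − 0.26 = 1.74.
Because errors are independent across components, Cov(Tᵢ,Tⱼ) = Cov(Xᵢ,Xⱼ); the off-diagonal part of the true-score variance is the same as above.
True-score variance = [0.62 + 0.88] − 0.26 = 1.5 − 0.26 = 1.24.
Reliability = 1.24 / 1.74 = 0.713.

0.713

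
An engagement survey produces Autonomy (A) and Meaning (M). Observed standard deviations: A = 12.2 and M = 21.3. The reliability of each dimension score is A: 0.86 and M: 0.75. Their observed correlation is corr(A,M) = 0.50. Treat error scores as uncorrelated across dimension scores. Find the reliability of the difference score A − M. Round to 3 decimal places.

Var(A−M) = 12.2² + 21.3² − 2·12.2·21.3·0.50 = 602.53 − 259.86 = 342.67.
Under uncorrelated errors the observed covariances equal the true-score covariances, so only the own-variance terms attenuate.
True-score variance = [12.2²·0.86 + 21.3²·0.75] − 259.86 = 468.27 − 259.86 = 208.41.
Reliability = 208.41 / 342.67 = 0.608.

0.608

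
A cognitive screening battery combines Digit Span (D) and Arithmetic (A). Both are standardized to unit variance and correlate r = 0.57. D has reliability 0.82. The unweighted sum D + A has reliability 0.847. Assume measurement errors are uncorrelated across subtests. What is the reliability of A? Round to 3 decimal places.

0.700

Var(D+A) = 2 + 2·0.57 = 3.140.
True-score variance = ρ_D + ρ_A + 2·0.57, so 0.847 = (0.82 + ρ_A + 1.14) / 3.140.
ρ_A = 0.847·3.140 − 0.82 − 1.14 = 0.700.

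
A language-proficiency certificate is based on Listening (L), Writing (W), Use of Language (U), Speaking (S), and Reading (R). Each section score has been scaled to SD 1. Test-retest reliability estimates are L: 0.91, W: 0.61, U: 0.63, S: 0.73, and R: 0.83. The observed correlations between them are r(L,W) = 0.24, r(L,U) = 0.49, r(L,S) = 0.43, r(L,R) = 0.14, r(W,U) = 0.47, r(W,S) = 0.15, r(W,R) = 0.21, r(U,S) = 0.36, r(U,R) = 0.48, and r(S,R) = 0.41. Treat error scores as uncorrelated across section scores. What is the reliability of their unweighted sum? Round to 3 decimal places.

0.890

Var(L+W+U+S+R) = 5 + 2·[0.24 + 0.49 + 0.43 + 0.14 + 0.47 + 0.15 + 0.21 + 0.36 + 0.48 + 0.41] = 5 + 6.76 = 11.76.
With uncorrelated errors the cross-covariances are all true-score covariance, so they carry over unchanged; only the diagonal terms shrink to ρᵢσᵢ².
True-score variance = [0.91 + 0.61 + 0.63 + 0.73 + 0.83] + 6.76 = 3.71 + 6.76 = 10.47.
Reliability = 10.47 / 11.76 = 0.890.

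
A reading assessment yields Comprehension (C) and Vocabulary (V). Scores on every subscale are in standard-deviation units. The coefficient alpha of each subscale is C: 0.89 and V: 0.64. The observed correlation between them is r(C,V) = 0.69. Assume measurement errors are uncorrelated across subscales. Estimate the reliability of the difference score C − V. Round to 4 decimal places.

0.2419

Var(C−V) = 1 + 1 − 2·0.69 = 2 − 1.38 = 0.62.
With uncorrelated errors the cross-covariances are all true-score covariance, so they carry over unchanged; only the diagonal terms shrink to ρᵢσᵢ².
True-score variance = [0.89 + 0.64] − 1.38 = 1.53 − 1.38 = 0.15.
Reliability = 0.15 / 0.62 = 0.2419.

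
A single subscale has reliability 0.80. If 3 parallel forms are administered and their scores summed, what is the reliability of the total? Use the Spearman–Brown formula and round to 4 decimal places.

ρ_k = kρ / (1 + (k−1)ρ) = 3·0.80 / (1 + 2·0.80) = 2.400 / 2.600 = 0.9231.

0.9231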